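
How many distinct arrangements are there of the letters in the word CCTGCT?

CCTGCT has 6 letters with C appearing 3 times and T appearing twice.
So there are 6! / (3!·2!) = 60 distinguishable arrangements.

60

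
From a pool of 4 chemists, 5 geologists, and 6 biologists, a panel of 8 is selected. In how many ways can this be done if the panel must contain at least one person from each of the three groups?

Unrestricted: C(15,8) = 6435 ways to pick any 8 of the 15.
Selections missing a whole group: no chemists → C(11,8) = 165; no geologists → C(10,8) = 45; no biologists → C(9,8) = 9.
Add back selections omitting two groups (i.e. drawn from a single group): C(4,8) + C(5,8) + C(6,8) = 0.
By inclusion–exclusion: 6435 − 219 + 0 = 6216.

6216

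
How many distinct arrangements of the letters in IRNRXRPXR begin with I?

840

With the first slot taken by I, it remains to arrange the other 8 letters (RNRXRPXR).
Those 8 letters have R appearing 4 times and X appearing twice, giving (8)!/(4!·2!) = 840.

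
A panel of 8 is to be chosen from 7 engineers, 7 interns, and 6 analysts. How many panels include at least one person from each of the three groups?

Unrestricted: C(20,8) = 125970 ways to pick any 8 of the 20.
Selections missing a whole group: no engineers → C(13,8) = 1287; no interns → C(13,8) = 1287; no analysts → C(14,8) = 3003.
Add back selections omitting two groups (i.e. drawn from a single group): C(7,8) + C(7,8) + C(6,8) = 0.
By inclusion–exclusion: 125970 − 5577 + 0 = 120393.

120393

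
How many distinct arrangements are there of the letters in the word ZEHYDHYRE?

45360

The 9 letters of ZEHYDHYRE have repeats: E appearing twice, H appearing twice, and Y appearing twice.
Dividing 9! = 362880 by 2!·2!·2! = 8 for the repeated letters gives 45360.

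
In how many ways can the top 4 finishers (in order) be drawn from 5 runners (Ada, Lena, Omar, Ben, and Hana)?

There are 5 choices for 1st place, 4 for 2nd, and so on down to 2 for position 4.
That gives 5 × 4 × 3 × 2 = 120.

120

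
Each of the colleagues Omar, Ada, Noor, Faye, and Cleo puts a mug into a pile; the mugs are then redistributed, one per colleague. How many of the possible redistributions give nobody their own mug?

Let Aᵢ be the assignments in which colleague i gets their own mug. We want the size of the complement of A₁∪…∪A_5.
By inclusion–exclusion this is Σ_{j=0}^{5} (−1)^j C(5,j)·(5−j)!.
Computing: 120 − 120 + 60 − 20 + 5 − 1 = 44.

44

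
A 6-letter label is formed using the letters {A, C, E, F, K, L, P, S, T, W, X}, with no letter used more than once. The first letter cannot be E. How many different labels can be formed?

302400

The first letter has 11−1 = 10 choices (anything except E).
The remaining 5 letters are filled from the other 10 symbols without repetition: 10 × 9 × 8 × 7 × 6 = 30240.
Total: 10 × 30240 = 302400.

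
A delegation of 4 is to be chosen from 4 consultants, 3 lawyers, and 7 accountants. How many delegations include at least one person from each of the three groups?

462

Total 4-person selections from all 14: C(14,4) = 1001.
Selections missing a whole group: no consultants → C(10,4) = 210; no lawyers → C(11,4) = 330; no accountants → C(7,4) = 35.
Add back selections omitting two groups (i.e. drawn from a single group): C(4,4) + C(3,4) + C(7,4) = 36.
By inclusion–exclusion: 1001 − 575 + 36 = 462.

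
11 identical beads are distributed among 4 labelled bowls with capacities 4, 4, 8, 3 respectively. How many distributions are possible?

Without the upper bounds there are C(14,3) = 364 ways to split 11 among 4 bowls.
Subtract solutions that violate a single cap (substitute x_i' = x_i − (cap_i+1)): x_1 ≥ 5 gives C(9,3) = 84; x_2 ≥ 5 gives C(9,3) = 84; x_3 ≥ 9 gives C(5,3) = 10; x_4 ≥ 4 gives C(10,3) = 120. Together 298.
Add back pairs where two caps are both exceeded: 4 + 0 + 10 + 0 + 10 + 0 = 24.
By inclusion–exclusion the count is 364 − 298 + 24 = 90.

90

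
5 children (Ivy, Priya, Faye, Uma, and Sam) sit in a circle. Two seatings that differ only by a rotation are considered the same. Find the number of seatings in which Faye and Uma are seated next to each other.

Treat {Faye, Uma} as one unit (2 internal orders) and seat the resulting 4 units around the table: (3)! circular arrangements.
So 2 × (3)! = 2 × 6 = 12.

12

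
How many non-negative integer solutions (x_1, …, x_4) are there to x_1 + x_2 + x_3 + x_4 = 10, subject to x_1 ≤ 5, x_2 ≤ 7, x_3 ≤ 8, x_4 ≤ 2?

121

Without the upper bounds there are C(13,3) = 286 ways to split 10 among 4 variables.
Subtract solutions that violate a single cap (substitute x_i' = x_i − (cap_i+1)): x_1 ≥ 6 gives C(7,3) = 35; x_2 ≥ 8 gives C(5,3) = 10; x_3 ≥ 9 gives C(4,3) = 4; x_4 ≥ 3 gives C(10,3) = 120. Together 169.
Add back pairs where two caps are both exceeded: 0 + 0 + 4 + 0 + 0 + 0 = 4.
By inclusion–exclusion the count is 286 − 169 + 4 = 121.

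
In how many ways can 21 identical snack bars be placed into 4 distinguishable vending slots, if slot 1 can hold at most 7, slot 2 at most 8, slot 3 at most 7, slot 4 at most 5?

83

Ignoring the caps, the number of non-negative solutions to x_1+…+x_4 = 21 is C(24,3) = 2024.
Subtract solutions that violate a single cap (substitute x_i' = x_i − (cap_i+1)): x_1 ≥ 8 gives C(16,3) = 560; x_2 ≥ 9 gives C(15,3) = 455; x_3 ≥ 8 gives C(16,3) = 560; x_4 ≥ 6 gives C(18,3) = 816. Together 2391.
Add back pairs where two caps are both exceeded: 35 + 56 + 120 + 35 + 84 + 120 = 450.
By inclusion–exclusion the count is 2024 − 2391 + 450 = 83.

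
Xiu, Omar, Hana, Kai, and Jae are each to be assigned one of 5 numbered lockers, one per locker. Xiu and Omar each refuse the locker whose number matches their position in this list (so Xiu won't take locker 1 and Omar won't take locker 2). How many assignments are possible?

78

Let Aᵢ (for i ∈ {1, 2}) be the placements that put person i in their forbidden locker. Any j of these fix j positions, leaving (5−j)! ways to fill the rest, and there are C(2,j) ways to pick which j.
By inclusion–exclusion, the number of valid placements is Σ_{j=0}^{2} (−1)^j C(2,j)·(5−j)!.
Computing: 120 − 48 + 6 = 78.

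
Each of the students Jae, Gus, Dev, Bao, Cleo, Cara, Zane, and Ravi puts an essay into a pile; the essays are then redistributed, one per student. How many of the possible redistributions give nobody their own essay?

14833

This is the derangement count D_8: permutations of 8 items with no fixed point.
By inclusion–exclusion this is Σ_{j=0}^{8} (−1)^j C(8,j)·(8−j)!.
Computing: 40320 − 40320 + 20160 − 6720 + 1680 − 336 + 56 − 8 + 1 = 14833.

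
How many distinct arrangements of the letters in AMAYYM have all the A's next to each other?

30

Treat the 2 copies of A as a single block. The multiset to arrange is then {AA, M, M, Y, Y}, 5 items in all.
That gives (5)!/(2!·2!) = 30 arrangements.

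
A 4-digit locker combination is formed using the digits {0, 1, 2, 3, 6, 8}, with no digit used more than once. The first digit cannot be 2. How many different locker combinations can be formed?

The first digit has 6−1 = 5 choices (anything except 2).
The remaining 3 digits are filled from the other 5 symbols without repetition: 5 × 4 × 3 = 60.
Total: 5 × 60 = 300.

300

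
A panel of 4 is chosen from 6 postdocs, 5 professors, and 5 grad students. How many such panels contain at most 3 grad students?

Split by how many grad students are chosen (0 through 3).
Sum: C(5,0)·C(11,4) + C(5,1)·C(11,3) + C(5,2)·C(11,2) + C(5,3)·C(11,1) = 330 + 825 + 550 + 110 = 1815.

1815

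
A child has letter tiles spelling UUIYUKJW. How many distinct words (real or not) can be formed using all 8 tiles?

The 8 letters of UUIYUKJW have repeats: U appearing 3 times.
The number of distinct arrangements is 8!/(3!) = 40320/6 = 6720.

6720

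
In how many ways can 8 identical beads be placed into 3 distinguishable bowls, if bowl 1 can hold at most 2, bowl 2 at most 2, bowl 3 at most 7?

8

By stars and bars, unrestricted non-negative solutions to x_1+…+x_3 = 8 number C(8+2,2) = 45.
Subtract solutions that violate a single cap (substitute x_i' = x_i − (cap_i+1)): x_1 ≥ 3 gives C(7,2) = 21; x_2 ≥ 3 gives C(7,2) = 21; x_3 ≥ 8 gives C(2,2) = 1. Together 43.
Add back pairs where two caps are both exceeded: 6 + 0 + 0 = 6.
By inclusion–exclusion the count is 45 − 43 + 6 = 8.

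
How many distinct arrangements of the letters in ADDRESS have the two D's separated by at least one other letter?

Total arrangements of ADDRESS: 7!/(2!·2!) = 1260.
Arrangements with the D's together: treat DD as one letter, giving (6)!/(2!) = 360.
Hence 1260 − 360 = 900.

900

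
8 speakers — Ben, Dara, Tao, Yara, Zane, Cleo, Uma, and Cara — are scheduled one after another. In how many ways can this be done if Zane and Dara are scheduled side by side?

Treat {Zane, Dara} as a single unit. There are 7 units to order, and the pair itself can be ordered 2 ways.
That gives 2 × 7! = 2 × 5040 = 10080.

10080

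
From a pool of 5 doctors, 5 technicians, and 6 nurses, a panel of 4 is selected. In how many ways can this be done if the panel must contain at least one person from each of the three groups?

With no constraint there are C(16,4) = 1820 possible selections.
Subtract selections that omit an entire group: no doctors → C(11,4) = 330; no technicians → C(11,4) = 330; no nurses → C(10,4) = 210.
Add back selections omitting two groups (i.e. drawn from a single group): C(5,4) + C(5,4) + C(6,4) = 25.
By inclusion–exclusion: 1820 − 870 + 25 = 975.

975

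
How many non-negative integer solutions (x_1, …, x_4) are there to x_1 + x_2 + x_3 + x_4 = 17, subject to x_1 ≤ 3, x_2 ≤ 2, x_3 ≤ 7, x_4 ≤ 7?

Ignoring the caps, the number of non-negative solutions to x_1+…+x_4 = 17 is C(20,3) = 1140.
Subtract solutions that violate a single cap (substitute x_i' = x_i − (cap_i+1)): x_1 ≥ 4 gives C(16,3) = 560; x_2 ≥ 3 gives C(17,3) = 680; x_3 ≥ 8 gives C(12,3) = 220; x_4 ≥ 8 gives C(12,3) = 220. Together 1680.
Add back pairs where two caps are both exceeded: 286 + 56 + 56 + 84 + 84 + 4 = 570.
Subtract triples: 10 + 10 + 0 + 0 = 20.
By inclusion–exclusion the count is 1140 − 1680 + 570 − 20 = 10.

10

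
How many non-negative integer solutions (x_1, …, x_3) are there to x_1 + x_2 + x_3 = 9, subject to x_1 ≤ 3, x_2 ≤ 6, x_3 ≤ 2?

6

Ignoring the caps, the number of non-negative solutions to x_1+…+x_3 = 9 is C(11,2) = 55.
Subtract solutions that violate a single cap (substitute x_i' = x_i − (cap_i+1)): x_1 ≥ 4 gives C(7,2) = 21; x_2 ≥ 7 gives C(4,2) = 6; x_3 ≥ 3 gives C(8,2) = 28. Together 55.
Add back pairs where two caps are both exceeded: 0 + 6 + 0 = 6.
By inclusion–exclusion the count is 55 − 55 + 6 = 6.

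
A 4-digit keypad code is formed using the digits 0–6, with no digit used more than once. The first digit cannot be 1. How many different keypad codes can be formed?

720

The first digit has 7−1 = 6 choices (anything except 1).
The remaining 3 digits are filled from the other 6 symbols without repetition: 6 × 5 × 4 = 120.
Total: 6 × 120 = 720.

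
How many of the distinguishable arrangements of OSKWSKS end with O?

Fix O in the last position and arrange the remaining 6 letters.
Those 6 letters have K appearing twice and S appearing 3 times, giving (6)!/(3!·2!) = 60.

60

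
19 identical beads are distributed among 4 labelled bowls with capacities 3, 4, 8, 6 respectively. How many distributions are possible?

Ignoring the caps, the number of non-negative solutions to x_1+…+x_4 = 19 is C(22,3) = 1540.
Subtract solutions that violate a single cap (substitute x_i' = x_i − (cap_i+1)): x_1 ≥ 4 gives C(18,3) = 816; x_2 ≥ 5 gives C(17,3) = 680; x_3 ≥ 9 gives C(13,3) = 286; x_4 ≥ 7 gives C(15,3) = 455. Together 2237.
Add back pairs where two caps are both exceeded: 286 + 84 + 165 + 56 + 120 + 20 = 731.
Subtract triples: 4 + 20 + 0 + 0 = 24.
By inclusion–exclusion the count is 1540 − 2237 + 731 − 24 = 10.

10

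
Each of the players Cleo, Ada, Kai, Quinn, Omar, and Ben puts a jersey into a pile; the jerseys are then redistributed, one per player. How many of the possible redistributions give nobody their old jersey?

This is the derangement count D_6: permutations of 6 items with no fixed point.
By inclusion–exclusion this is Σ_{j=0}^{6} (−1)^j C(6,j)·(6−j)!.
Computing: 720 − 720 + 360 − 120 + 30 − 6 + 1 = 265.

265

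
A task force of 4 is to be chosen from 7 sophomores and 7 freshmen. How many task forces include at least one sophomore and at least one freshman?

Total 4-person selections from all 14: C(14,4) = 1001.
Subtract selections that omit an entire group: no sophomores → C(7,4) = 35; no freshmen → C(7,4) = 35.
Both groups omitted at once is impossible, so 1001 − 70 = 931.

931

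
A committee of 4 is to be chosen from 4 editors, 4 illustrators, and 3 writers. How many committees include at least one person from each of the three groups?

Total 4-person selections from all 11: C(11,4) = 330.
Selections missing a whole group: no editors → C(7,4) = 35; no illustrators → C(7,4) = 35; no writers → C(8,4) = 70.
Add back selections omitting two groups (i.e. drawn from a single group): C(4,4) + C(4,4) + C(3,4) = 2.
By inclusion–exclusion: 330 − 140 + 2 = 192.

192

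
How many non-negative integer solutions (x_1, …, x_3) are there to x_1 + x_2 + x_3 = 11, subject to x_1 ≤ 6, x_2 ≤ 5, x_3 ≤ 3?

10

Without the upper bounds there are C(13,2) = 78 ways to split 11 among 3 variables.
Subtract solutions that violate a single cap (substitute x_i' = x_i − (cap_i+1)): x_1 ≥ 7 gives C(6,2) = 15; x_2 ≥ 6 gives C(7,2) = 21; x_3 ≥ 4 gives C(9,2) = 36. Together 72.
Add back pairs where two caps are both exceeded: 0 + 1 + 3 = 4.
By inclusion–exclusion the count is 78 − 72 + 4 = 10.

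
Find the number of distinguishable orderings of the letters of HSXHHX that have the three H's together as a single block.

12

Treat the 3 copies of H as a single block. The multiset to arrange is then {HHH, S, X, X}, 4 items in all.
That gives (4)!/(2!) = 12 arrangements.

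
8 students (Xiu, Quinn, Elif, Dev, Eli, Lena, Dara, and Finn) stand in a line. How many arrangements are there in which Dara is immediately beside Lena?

Place the 6 others and the Dara-Lena pair as 7 objects in a line; the pair has 2 internal arrangements.
That gives 2 × 7! = 2 × 5040 = 10080.

10080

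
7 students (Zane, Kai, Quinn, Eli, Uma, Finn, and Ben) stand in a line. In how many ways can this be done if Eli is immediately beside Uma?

Treat {Eli, Uma} as a single unit. There are 6 units to order, and the pair itself can be ordered 2 ways.
That gives 2 × 6! = 2 × 720 = 1440.

1440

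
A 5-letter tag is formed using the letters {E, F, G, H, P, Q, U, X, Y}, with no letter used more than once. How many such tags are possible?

15120

This is a permutation of 5 out of 9: P(9,5) = 9!/4!.
9 × 8 × 7 × 6 × 5 = 15120.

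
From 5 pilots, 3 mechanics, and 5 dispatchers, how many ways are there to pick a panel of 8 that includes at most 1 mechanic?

405

Split by how many mechanics are chosen (0 through 1).
Sum: C(3,0)·C(10,8) + C(3,1)·C(10,7) = 45 + 360 = 405.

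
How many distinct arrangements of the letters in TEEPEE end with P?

With the last slot taken by P, it remains to arrange the other 5 letters (TEEEE).
Those 5 letters have E appearing 4 times, giving (5)!/(4!) = 5.

5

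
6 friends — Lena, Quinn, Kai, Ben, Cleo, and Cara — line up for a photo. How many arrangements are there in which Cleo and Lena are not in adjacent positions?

There are 6! = 720 arrangements in all. If Cleo and Lena are adjacent, merging them into one block gives 2·(5)! = 240 arrangements.
Complementary counting: 720 − 240 = 480.

480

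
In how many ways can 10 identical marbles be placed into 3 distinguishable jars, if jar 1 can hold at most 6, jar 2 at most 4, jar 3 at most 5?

20

Without the upper bounds there are C(12,2) = 66 ways to split 10 among 3 jars.
Subtract solutions that violate a single cap (substitute x_i' = x_i − (cap_i+1)): x_1 ≥ 7 gives C(5,2) = 10; x_2 ≥ 5 gives C(7,2) = 21; x_3 ≥ 6 gives C(6,2) = 15. Together 46.
No two caps can be exceeded simultaneously, so the pair terms are all 0.
By inclusion–exclusion the count is 66 − 46 + 0 = 20.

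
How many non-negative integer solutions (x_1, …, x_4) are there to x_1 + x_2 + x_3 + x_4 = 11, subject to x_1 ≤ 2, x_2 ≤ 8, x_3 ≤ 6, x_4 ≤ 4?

94

Ignoring the caps, the number of non-negative solutions to x_1+…+x_4 = 11 is C(14,3) = 364.
Subtract solutions that violate a single cap (substitute x_i' = x_i − (cap_i+1)): x_1 ≥ 3 gives C(11,3) = 165; x_2 ≥ 9 gives C(5,3) = 10; x_3 ≥ 7 gives C(7,3) = 35; x_4 ≥ 5 gives C(9,3) = 84. Together 294.
Add back pairs where two caps are both exceeded: 0 + 4 + 20 + 0 + 0 + 0 = 24.
By inclusion–exclusion the count is 364 − 294 + 24 = 94.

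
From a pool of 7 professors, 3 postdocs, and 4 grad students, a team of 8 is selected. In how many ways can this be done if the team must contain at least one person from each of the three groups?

Total 8-person selections from all 14: C(14,8) = 3003.
Subtract selections that omit an entire group: no professors → C(7,8) = 0; no postdocs → C(11,8) = 165; no grad students → C(10,8) = 45.
Add back selections omitting two groups (i.e. drawn from a single group): C(7,8) + C(3,8) + C(4,8) = 0.
By inclusion–exclusion: 3003 − 210 + 0 = 2793.

2793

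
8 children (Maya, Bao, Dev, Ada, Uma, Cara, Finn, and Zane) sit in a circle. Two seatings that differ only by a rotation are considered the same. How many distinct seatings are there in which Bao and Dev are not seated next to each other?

3600

Without the restriction there are (7)! = 5040 seatings.
Seatings with Bao beside Dev: treat them as a block with 2 internal orders, giving 2 × (6)! = 1440.
Subtracting, 5040 − 1440 = 3600.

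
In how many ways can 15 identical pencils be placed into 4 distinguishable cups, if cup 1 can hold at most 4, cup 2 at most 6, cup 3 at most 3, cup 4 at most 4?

Ignoring the caps, the number of non-negative solutions to x_1+…+x_4 = 15 is C(18,3) = 816.
Subtract solutions that violate a single cap (substitute x_i' = x_i − (cap_i+1)): x_1 ≥ 5 gives C(13,3) = 286; x_2 ≥ 7 gives C(11,3) = 165; x_3 ≥ 4 gives C(14,3) = 364; x_4 ≥ 5 gives C(13,3) = 286. Together 1101.
Add back pairs where two caps are both exceeded: 20 + 84 + 56 + 35 + 20 + 84 = 299.
Subtract triples: 0 + 0 + 4 + 0 = 4.
By inclusion–exclusion the count is 816 − 1101 + 299 − 4 = 10.

10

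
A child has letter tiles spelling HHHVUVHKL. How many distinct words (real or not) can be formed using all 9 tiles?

The 9 letters of HHHVUVHKL have repeats: H appearing 4 times and V appearing twice.
So there are 9! / (4!·2!) = 7560 distinguishable arrangements.

7560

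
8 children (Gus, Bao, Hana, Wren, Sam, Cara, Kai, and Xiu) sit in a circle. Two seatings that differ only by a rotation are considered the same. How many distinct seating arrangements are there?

Fix one person's seat to break rotational symmetry; the remaining 7 people can be arranged in (7)! = 5040 ways.

5040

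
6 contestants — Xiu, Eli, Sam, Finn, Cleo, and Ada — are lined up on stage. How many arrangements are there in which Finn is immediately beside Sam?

Glue Finn and Sam into one block (2 internal orders), leaving 5 units to arrange in a row.
That gives 2 × 5! = 2 × 120 = 240.

240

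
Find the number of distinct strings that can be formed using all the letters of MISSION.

1260

Letter multiplicities in MISSION: I×2, M×1, N×1, O×1, S×2.
So there are 7! / (2!·2!) = 1260 distinguishable arrangements.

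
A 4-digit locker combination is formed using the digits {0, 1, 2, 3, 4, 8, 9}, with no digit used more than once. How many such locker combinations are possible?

840

With no repetition, fill the 4 digits in order: 7 choices, then 6, down to 4.
7 × 6 × 5 × 4 = 840.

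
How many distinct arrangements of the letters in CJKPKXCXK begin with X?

3360

Fix X in the first position and arrange the remaining 8 letters.
Those 8 letters have C appearing twice and K appearing 3 times, giving (8)!/(3!·2!) = 3360.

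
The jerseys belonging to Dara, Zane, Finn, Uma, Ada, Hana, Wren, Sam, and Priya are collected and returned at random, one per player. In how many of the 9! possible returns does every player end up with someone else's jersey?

133496

This is the derangement count D_9: permutations of 9 items with no fixed point.
By inclusion–exclusion this is Σ_{j=0}^{9} (−1)^j C(9,j)·(9−j)!.
Computing: 362880 − 362880 + 181440 − 60480 + 15120 − 3024 + 504 − 72 + 9 − 1 = 133496.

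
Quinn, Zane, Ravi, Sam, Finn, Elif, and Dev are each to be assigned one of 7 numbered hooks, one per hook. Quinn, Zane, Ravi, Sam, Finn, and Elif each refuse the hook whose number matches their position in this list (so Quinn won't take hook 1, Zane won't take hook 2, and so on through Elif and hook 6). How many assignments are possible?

Let Aᵢ (for 1 ≤ i ≤ 6) be the placements that put person i in their forbidden hook. Any j of these fix j positions, leaving (7−j)! ways to fill the rest, and there are C(6,j) ways to pick which j.
By inclusion–exclusion, the number of valid placements is Σ_{j=0}^{6} (−1)^j C(6,j)·(7−j)!.
Computing: 5040 − 4320 + 1800 − 480 + 90 − 12 + 1 = 2119.

2119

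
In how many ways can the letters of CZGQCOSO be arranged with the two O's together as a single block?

Treat the 2 copies of O as a single block. The multiset to arrange is then {OO, C, C, G, Q, S, Z}, 7 items in all.
That gives (7)!/(2!) = 2520 arrangements.

2520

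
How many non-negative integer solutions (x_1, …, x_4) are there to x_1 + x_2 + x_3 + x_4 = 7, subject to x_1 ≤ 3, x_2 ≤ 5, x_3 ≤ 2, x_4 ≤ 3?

By stars and bars, unrestricted non-negative solutions to x_1+…+x_4 = 7 number C(7+3,3) = 120.
Subtract solutions that violate a single cap (substitute x_i' = x_i − (cap_i+1)): x_1 ≥ 4 gives C(6,3) = 20; x_2 ≥ 6 gives C(4,3) = 4; x_3 ≥ 3 gives C(7,3) = 35; x_4 ≥ 4 gives C(6,3) = 20. Together 79.
Add back pairs where two caps are both exceeded: 0 + 1 + 0 + 0 + 0 + 1 = 2.
By inclusion–exclusion the count is 120 − 79 + 2 = 43.

43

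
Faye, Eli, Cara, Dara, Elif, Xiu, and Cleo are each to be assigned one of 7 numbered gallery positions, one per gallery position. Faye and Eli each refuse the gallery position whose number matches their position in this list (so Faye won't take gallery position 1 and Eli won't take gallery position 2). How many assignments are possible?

Let Aᵢ (for i ∈ {1, 2}) be the placements that put person i in their forbidden gallery position. Any j of these fix j positions, leaving (7−j)! ways to fill the rest, and there are C(2,j) ways to pick which j.
By inclusion–exclusion, the number of valid placements is Σ_{j=0}^{2} (−1)^j C(2,j)·(7−j)!.
Computing: 5040 − 1440 + 120 = 3720.

3720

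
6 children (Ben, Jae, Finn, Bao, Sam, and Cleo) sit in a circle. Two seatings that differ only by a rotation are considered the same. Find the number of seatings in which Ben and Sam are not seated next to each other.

All circular seatings of 6 people number (5)! = 120.
Those with Ben next to Sam: fuse the pair into one unit and seat 5 units around a circle — 2·(4)! = 48.
Subtracting, 120 − 48 = 72.

72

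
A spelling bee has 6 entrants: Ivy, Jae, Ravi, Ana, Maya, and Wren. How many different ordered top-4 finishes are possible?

There are 6 choices for 1st place, 5 for 2nd, and so on down to 3 for position 4.
That gives 6 × 5 × 4 × 3 = 360.

360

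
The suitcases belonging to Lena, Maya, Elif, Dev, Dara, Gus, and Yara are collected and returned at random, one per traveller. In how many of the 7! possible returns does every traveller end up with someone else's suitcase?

1854

This is the derangement count D_7: permutations of 7 items with no fixed point.
By inclusion–exclusion this is Σ_{j=0}^{7} (−1)^j C(7,j)·(7−j)!.
Computing: 5040 − 5040 + 2520 − 840 + 210 − 42 + 7 − 1 = 1854.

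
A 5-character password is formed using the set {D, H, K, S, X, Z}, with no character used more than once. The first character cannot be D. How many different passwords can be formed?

The first character has 6−1 = 5 choices (anything except D).
The remaining 4 characters are filled from the other 5 symbols without repetition: 5 × 4 × 3 × 2 = 120.
Total: 5 × 120 = 600.

600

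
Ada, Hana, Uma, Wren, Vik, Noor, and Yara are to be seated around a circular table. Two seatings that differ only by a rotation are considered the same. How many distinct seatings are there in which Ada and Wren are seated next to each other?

240

Treat {Ada, Wren} as one unit (2 internal orders) and seat the resulting 6 units around the table: (5)! circular arrangements.
So 2 × (5)! = 2 × 120 = 240.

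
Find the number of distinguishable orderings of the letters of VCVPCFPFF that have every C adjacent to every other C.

1680

Treat the 2 copies of C as a single block. The multiset to arrange is then {CC, F, F, F, P, P, V, V}, 8 items in all.
That gives (8)!/(3!·2!·2!) = 1680 arrangements.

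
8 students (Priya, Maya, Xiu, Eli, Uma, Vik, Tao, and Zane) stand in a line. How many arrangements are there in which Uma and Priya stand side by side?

Place the 6 others and the Uma-Priya pair as 7 objects in a line; the pair has 2 internal arrangements.
That gives 2 × 7! = 2 × 5040 = 10080.

10080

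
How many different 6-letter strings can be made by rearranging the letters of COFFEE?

Letter multiplicities in COFFEE: C×1, E×2, F×2, O×1.
Dividing 6! = 720 by 2!·2! = 4 for the repeated letters gives 180.

180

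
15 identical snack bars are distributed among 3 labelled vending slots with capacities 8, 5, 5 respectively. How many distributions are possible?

By stars and bars, unrestricted non-negative solutions to x_1+…+x_3 = 15 number C(15+2,2) = 136.
Subtract solutions that violate a single cap (substitute x_i' = x_i − (cap_i+1)): x_1 ≥ 9 gives C(8,2) = 28; x_2 ≥ 6 gives C(11,2) = 55; x_3 ≥ 6 gives C(11,2) = 55. Together 138.
Add back pairs where two caps are both exceeded: 1 + 1 + 10 = 12.
By inclusion–exclusion the count is 136 − 138 + 12 = 10.

10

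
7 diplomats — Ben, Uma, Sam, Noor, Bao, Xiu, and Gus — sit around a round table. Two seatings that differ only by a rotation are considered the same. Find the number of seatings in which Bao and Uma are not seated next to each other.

480

Without the restriction there are (6)! = 720 seatings.
Those with Bao next to Uma: fuse the pair into one unit and seat 6 units around a circle — 2·(5)! = 240.
Subtracting, 720 − 240 = 480.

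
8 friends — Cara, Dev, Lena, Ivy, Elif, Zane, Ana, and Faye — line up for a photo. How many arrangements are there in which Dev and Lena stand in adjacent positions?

Glue Dev and Lena into one block (2 internal orders), leaving 7 units to arrange in a row.
That gives 2 × 7! = 2 × 5040 = 10080.

10080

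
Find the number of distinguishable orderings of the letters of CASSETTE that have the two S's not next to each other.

3780

Total arrangements of CASSETTE: 8!/(2!·2!·2!) = 5040.
If the two S's are adjacent, glue them into one block, leaving 7 items to arrange: (7)!/(2!·2!) = 1260 ways.
Hence 5040 − 1260 = 3780.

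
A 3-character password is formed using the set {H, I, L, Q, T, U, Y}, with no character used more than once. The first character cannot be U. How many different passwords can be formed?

180

The first character has 7−1 = 6 choices (anything except U).
The remaining 2 characters are filled from the other 6 symbols without repetition: 6 × 5 = 30.
Total: 6 × 30 = 180.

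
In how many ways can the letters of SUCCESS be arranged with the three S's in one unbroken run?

60

Treat the 3 copies of S as a single block. The multiset to arrange is then {SSS, C, C, E, U}, 5 items in all.
That gives (5)!/(2!) = 60 arrangements.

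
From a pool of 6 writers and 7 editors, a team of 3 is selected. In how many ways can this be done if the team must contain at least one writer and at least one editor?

With no constraint there are C(13,3) = 286 possible selections.
Subtract selections that omit an entire group: no writers → C(7,3) = 35; no editors → C(6,3) = 20.
Both groups omitted at once is impossible, so 286 − 55 = 231.

231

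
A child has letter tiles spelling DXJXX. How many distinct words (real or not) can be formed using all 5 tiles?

20

Letter multiplicities in DXJXX: D×1, J×1, X×3.
So there are 5! / (3!) = 20 distinguishable arrangements.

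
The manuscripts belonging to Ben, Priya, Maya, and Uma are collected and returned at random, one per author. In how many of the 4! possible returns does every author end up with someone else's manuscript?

9

This is the derangement count D_4: permutations of 4 items with no fixed point.
By inclusion–exclusion this is Σ_{j=0}^{4} (−1)^j C(4,j)·(4−j)!.
Computing: 24 − 24 + 12 − 4 + 1 = 9.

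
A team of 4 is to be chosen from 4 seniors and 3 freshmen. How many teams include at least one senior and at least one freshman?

34

Unrestricted: C(7,4) = 35 ways to pick any 4 of the 7.
Selections missing a whole group: no seniors → C(3,4) = 0; no freshmen → C(4,4) = 1.
Both groups omitted at once is impossible, so 35 − 1 = 34.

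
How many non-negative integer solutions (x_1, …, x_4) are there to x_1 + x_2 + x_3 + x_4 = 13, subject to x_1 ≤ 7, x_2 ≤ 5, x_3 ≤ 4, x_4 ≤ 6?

By stars and bars, unrestricted non-negative solutions to x_1+…+x_4 = 13 number C(13+3,3) = 560.
Subtract solutions that violate a single cap (substitute x_i' = x_i − (cap_i+1)): x_1 ≥ 8 gives C(8,3) = 56; x_2 ≥ 6 gives C(10,3) = 120; x_3 ≥ 5 gives C(11,3) = 165; x_4 ≥ 7 gives C(9,3) = 84. Together 425.
Add back pairs where two caps are both exceeded: 0 + 1 + 0 + 10 + 1 + 4 = 16.
By inclusion–exclusion the count is 560 − 425 + 16 = 151.

151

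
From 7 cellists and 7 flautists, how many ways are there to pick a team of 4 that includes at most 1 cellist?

280

Split by how many cellists are chosen (0 through 1).
Sum: C(7,0)·C(7,4) + C(7,1)·C(7,3) = 35 + 245 = 280.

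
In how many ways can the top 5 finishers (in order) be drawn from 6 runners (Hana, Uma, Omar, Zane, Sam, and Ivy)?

There are 6 choices for 1st place, 5 for 2nd, and so on down to 2 for position 5.
That gives 6 × 5 × 4 × 3 × 2 = 720.

720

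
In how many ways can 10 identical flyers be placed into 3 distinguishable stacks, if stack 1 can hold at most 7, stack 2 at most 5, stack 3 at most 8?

Ignoring the caps, the number of non-negative solutions to x_1+…+x_3 = 10 is C(12,2) = 66.
Subtract solutions that violate a single cap (substitute x_i' = x_i − (cap_i+1)): x_1 ≥ 8 gives C(4,2) = 6; x_2 ≥ 6 gives C(6,2) = 15; x_3 ≥ 9 gives C(3,2) = 3. Together 24.
No two caps can be exceeded simultaneously, so the pair terms are all 0.
By inclusion–exclusion the count is 66 − 24 + 0 = 42.

42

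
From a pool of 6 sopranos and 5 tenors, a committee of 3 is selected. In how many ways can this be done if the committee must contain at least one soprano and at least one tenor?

Total 3-person selections from all 11: C(11,3) = 165.
Selections missing a whole group: no sopranos → C(5,3) = 10; no tenors → C(6,3) = 20.
Both groups omitted at once is impossible, so 165 − 30 = 135.

135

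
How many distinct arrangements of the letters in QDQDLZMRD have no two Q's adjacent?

Total arrangements of QDQDLZMRD: 9!/(3!·2!) = 30240.
If the two Q's are adjacent, glue them into one block, leaving 8 items to arrange: (8)!/(3!) = 6720 ways.
Hence 30240 − 6720 = 23520.

23520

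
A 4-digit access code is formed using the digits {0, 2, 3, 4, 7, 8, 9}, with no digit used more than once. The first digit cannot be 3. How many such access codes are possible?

The first digit has 7−1 = 6 choices (anything except 3).
The remaining 3 digits are filled from the other 6 symbols without repetition: 6 × 5 × 4 = 120.
Total: 6 × 120 = 720.

720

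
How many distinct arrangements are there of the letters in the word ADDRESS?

ADDRESS has 7 letters with D appearing twice and S appearing twice.
The number of distinct arrangements is 7!/(2!·2!) = 5040/4 = 1260.

1260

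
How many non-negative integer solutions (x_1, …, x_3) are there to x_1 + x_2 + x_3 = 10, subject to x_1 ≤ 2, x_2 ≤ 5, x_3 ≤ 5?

Ignoring the caps, the number of non-negative solutions to x_1+…+x_3 = 10 is C(12,2) = 66.
Subtract solutions that violate a single cap (substitute x_i' = x_i − (cap_i+1)): x_1 ≥ 3 gives C(9,2) = 36; x_2 ≥ 6 gives C(6,2) = 15; x_3 ≥ 6 gives C(6,2) = 15. Together 66.
Add back pairs where two caps are both exceeded: 3 + 3 + 0 = 6.
By inclusion–exclusion the count is 66 − 66 + 6 = 6.

6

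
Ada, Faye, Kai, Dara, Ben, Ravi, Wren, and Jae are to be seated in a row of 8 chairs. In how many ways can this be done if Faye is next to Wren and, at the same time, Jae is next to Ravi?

2880

Treat {Faye,Wren} as one block (2 orders) and {Jae,Ravi} as another (2 orders).
That leaves 6 units to arrange: 2 × 2 × 6! = 4 × 720 = 2880.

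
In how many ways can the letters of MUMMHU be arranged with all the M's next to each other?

Treat the 3 copies of M as a single block. The multiset to arrange is then {MMM, H, U, U}, 4 items in all.
That gives (4)!/(2!) = 12 arrangements.

12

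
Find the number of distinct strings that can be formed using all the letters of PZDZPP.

Letter multiplicities in PZDZPP: D×1, P×3, Z×2.
Dividing 6! = 720 by 3!·2! = 12 for the repeated letters gives 60.

60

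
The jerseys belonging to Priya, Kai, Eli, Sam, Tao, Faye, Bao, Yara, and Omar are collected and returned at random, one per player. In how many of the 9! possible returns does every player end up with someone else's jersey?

This is the derangement count D_9: permutations of 9 items with no fixed point.
By inclusion–exclusion this is Σ_{j=0}^{9} (−1)^j C(9,j)·(9−j)!.
Computing: 362880 − 362880 + 181440 − 60480 + 15120 − 3024 + 504 − 72 + 9 − 1 = 133496.

133496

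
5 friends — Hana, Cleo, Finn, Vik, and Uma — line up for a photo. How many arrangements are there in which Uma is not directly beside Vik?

72

There are 5! = 120 arrangements in all. If Uma and Vik are adjacent, merging them into one block gives 2·(4)! = 48 arrangements.
So 120 − 48 = 72 arrangements keep them apart.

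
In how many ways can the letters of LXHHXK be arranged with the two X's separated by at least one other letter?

120

There are 6!/(2!·2!) = 180 arrangements of LXHHXK in total.
If the two X's are adjacent, glue them into one block, leaving 5 items to arrange: (5)!/(2!) = 60 ways.
Hence 180 − 60 = 120.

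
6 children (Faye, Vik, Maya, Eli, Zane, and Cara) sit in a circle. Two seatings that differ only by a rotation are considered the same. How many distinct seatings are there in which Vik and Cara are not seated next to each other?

72

All circular seatings of 6 people number (5)! = 120.
Seatings with Vik beside Cara: treat them as a block with 2 internal orders, giving 2 × (4)! = 48.
Subtracting, 120 − 48 = 72.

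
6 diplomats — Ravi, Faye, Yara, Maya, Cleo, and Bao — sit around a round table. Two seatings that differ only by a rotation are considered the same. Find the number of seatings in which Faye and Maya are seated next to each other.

Treat {Faye, Maya} as one unit (2 internal orders) and seat the resulting 5 units around the table: (4)! circular arrangements.
So 2 × (4)! = 2 × 24 = 48.

48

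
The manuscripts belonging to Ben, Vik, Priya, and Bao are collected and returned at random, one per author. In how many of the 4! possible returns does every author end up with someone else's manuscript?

9

Let Aᵢ be the assignments in which author i gets their own manuscript. We want the size of the complement of A₁∪…∪A_4.
By inclusion–exclusion this is Σ_{j=0}^{4} (−1)^j C(4,j)·(4−j)!.
Computing: 24 − 24 + 12 − 4 + 1 = 9.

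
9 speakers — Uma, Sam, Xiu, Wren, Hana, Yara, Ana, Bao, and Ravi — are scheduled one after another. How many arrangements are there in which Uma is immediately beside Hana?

Glue Uma and Hana into one block (2 internal orders), leaving 8 units to arrange in a row.
So the count is 2·(8)! = 80640.

80640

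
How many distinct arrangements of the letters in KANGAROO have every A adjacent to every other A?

Treat the 2 copies of A as a single block. The multiset to arrange is then {AA, G, K, N, O, O, R}, 7 items in all.
That gives (7)!/(2!) = 2520 arrangements.

2520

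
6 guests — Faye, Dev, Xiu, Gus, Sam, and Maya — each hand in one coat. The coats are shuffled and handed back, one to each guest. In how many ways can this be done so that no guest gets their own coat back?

265

Let Aᵢ be the assignments in which guest i gets their own coat. We want the size of the complement of A₁∪…∪A_6.
By inclusion–exclusion this is Σ_{j=0}^{6} (−1)^j C(6,j)·(6−j)!.
Computing: 720 − 720 + 360 − 120 + 30 − 6 + 1 = 265.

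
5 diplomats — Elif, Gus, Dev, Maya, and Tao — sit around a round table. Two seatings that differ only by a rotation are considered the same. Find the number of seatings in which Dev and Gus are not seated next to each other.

All circular seatings of 5 people number (4)! = 24.
Seatings with Dev beside Gus: treat them as a block with 2 internal orders, giving 2 × (3)! = 12.
Subtracting, 24 − 12 = 12.

12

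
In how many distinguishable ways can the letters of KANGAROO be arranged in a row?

10080

The 8 letters of KANGAROO have repeats: A appearing twice and O appearing twice.
So there are 8! / (2!·2!) = 10080 distinguishable arrangements.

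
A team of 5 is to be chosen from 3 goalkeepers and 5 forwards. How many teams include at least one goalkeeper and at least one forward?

55

Total 5-person selections from all 8: C(8,5) = 56.
Selections missing a whole group: no goalkeepers → C(5,5) = 1; no forwards → C(3,5) = 0.
Both groups omitted at once is impossible, so 56 − 1 = 55.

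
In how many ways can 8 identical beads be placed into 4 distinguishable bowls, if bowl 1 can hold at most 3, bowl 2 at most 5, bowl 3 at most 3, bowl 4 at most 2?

By stars and bars, unrestricted non-negative solutions to x_1+…+x_4 = 8 number C(8+3,3) = 165.
Subtract solutions that violate a single cap (substitute x_i' = x_i − (cap_i+1)): x_1 ≥ 4 gives C(7,3) = 35; x_2 ≥ 6 gives C(5,3) = 10; x_3 ≥ 4 gives C(7,3) = 35; x_4 ≥ 3 gives C(8,3) = 56. Together 136.
Add back pairs where two caps are both exceeded: 0 + 1 + 4 + 0 + 0 + 4 = 9.
By inclusion–exclusion the count is 165 − 136 + 9 = 38.

38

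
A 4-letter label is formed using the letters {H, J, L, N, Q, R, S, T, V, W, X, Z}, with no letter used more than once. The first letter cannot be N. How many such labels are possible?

The first letter has 12−1 = 11 choices (anything except N).
The remaining 3 letters are filled from the other 11 symbols without repetition: 11 × 10 × 9 = 990.
Total: 11 × 990 = 10890.

10890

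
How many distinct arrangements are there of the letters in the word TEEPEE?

TEEPEE has 6 letters with E appearing 4 times.
Dividing 6! = 720 by 4! = 24 for the repeated letters gives 30.

30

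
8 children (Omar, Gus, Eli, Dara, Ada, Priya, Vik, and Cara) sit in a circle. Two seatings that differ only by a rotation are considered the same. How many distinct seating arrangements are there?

5040

Around a circle, 8 distinct people have 8!/8 = (7)! = 5040 rotationally distinct seatings.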